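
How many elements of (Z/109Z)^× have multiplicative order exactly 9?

φ(109) = 109 − 1 = 108 = 2^2 · 3^3.
In a cyclic group of order 108, there are φ(d) elements of order d for each divisor d of 108, and zero for non-divisors.
9 = 3^2 divides 108, and φ(9) = 6.

6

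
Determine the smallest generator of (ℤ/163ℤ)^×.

φ(163) = 163 − 1 = 162 = 2 · 3^4.
g is a primitive root iff g^(162/q) ≢ 1 (mod 163) for each prime q ∈ {2, 3}.
g = 2: 2^81 ≡ 162; 2^54 ≡ 104 — none is 1, so 2 is a primitive root.
Hence the least primitive root of 163 is 2.

2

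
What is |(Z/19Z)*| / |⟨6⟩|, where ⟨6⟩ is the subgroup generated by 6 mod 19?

The order of 6 must divide φ(19) = 19 − 1 = 18 = 2 · 3^2.
Divisors of 18: 1, 2, 3, 6, 9, 18.
Test each divisor d:
6^1 ≡ 6
6^2 ≡ 17
6^3 ≡ 7
6^6 ≡ 11
6^9 ≡ 1
The order of 6 is 9, so the subgroup it generates has 9 elements.
The index is φ(19) / ord(6) = 18 / 9 = 2.

2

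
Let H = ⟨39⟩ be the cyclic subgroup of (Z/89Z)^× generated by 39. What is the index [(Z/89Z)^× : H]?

8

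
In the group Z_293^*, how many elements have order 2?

1

φ(293) = 293 − 1 = 292 = 2^2 · 73.
In a cyclic group of order 292, there are φ(d) elements of order d for each divisor d of 292, and zero for non-divisors.
2 | 292, and φ(2) = 2 − 1 = 1.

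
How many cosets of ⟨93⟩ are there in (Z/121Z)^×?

By Lagrange's theorem, ord_121(93) divides φ(121) = φ(11^2) = 11·(11−1) = 110 = 2 · 5 · 11.
Divisors of 110: 1, 2, 5, 10, 11, 22, 55, 110.
Evaluate successive powers at the divisors of 110:
93^1 ≡ 93 (mod 121)
93^2 ≡ 58 (mod 121)
93^5 ≡ 67 (mod 121)
93^10 ≡ 12 (mod 121)
93^11 ≡ 27 (mod 121)
93^22 ≡ 3 (mod 121)
93^55 ≡ 1 (mod 121) ✓
So ord_121(93) = 55, hence |⟨93⟩| = 55.
[(Z/121Z)^× : ⟨93⟩] = 110/55 = 2.

2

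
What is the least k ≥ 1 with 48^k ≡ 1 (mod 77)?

10

By Lagrange's theorem, ord_77(48) divides φ(77) = φ(7·11) = (7−1)·(11−1) = 6·10 = 60 = 2^2 · 3 · 5.
Divisors of 60: 1, 2, 3, 4, 5, 6, 10, 12, 15, 20, 30, 60.
Check 48^d mod 77 for each divisor in increasing order:
48^1 ≡ 48
48^2 ≡ 71
48^3 ≡ 20
48^4 ≡ 36
48^5 ≡ 34
48^6 ≡ 15
48^10 ≡ 1
Hence ord(48) = 10.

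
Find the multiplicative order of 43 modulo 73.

24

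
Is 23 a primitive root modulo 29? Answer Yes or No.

No

φ(29) = 29 − 1 = 28 = 2^2 · 7.
It suffices to check that the order of 23 is not a proper divisor of 28: compute 23^(28/q) for q ∈ {2, 7}.
23^14 ≡ 1 (mod 29)  [q = 2: ≡ 1 ✗]
23^4 ≡ 20 (mod 29)  [q = 7: ≢ 1 ✓]
The check at q = 2 fails, so 23 generates a proper subgroup.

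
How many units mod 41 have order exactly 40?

φ(41) = 41 − 1 = 40 = 2^3 · 5.
(Z/41Z)^× is cyclic (|G| = 40); a cyclic group of order m has exactly φ(d) elements of each order d | m, and none otherwise.
40 = 2^3 · 5 divides 40, and φ(40) = 16.

16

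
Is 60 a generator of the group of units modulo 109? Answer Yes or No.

φ(109) = 109 − 1 = 108 = 2^2 · 3^3.
Test 60^(108/q) mod 109 for each prime factor q of 108:
60^54 ≡ 1 (mod 109)  [q = 2: ≡ 1 ✗]
60^36 ≡ 45 (mod 109)  [q = 3: ≢ 1 ✓]
60^54 ≡ 1 shows ord(60) | 54, strictly less than φ(109); not a primitive root.

No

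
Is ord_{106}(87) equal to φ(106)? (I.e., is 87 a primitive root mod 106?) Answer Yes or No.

φ(106) = φ(2)·φ(53) = 1·52 = 52 = 2^2 · 13.
An element g generates (Z/106Z)^× iff g^(52/q) ≢ 1 (mod 106) for each prime q ∈ {2, 13}.
87^26 ≡ 105 (mod 106)  [q = 2: ≢ 1 ✓]
87^4 ≡ 47 (mod 106)  [q = 13: ≢ 1 ✓]
None equal 1, so ord_106(87) = 52: 87 is a primitive root.

Yes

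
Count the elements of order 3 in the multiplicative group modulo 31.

φ(31) = 31 − 1 = 30 = 2 · 3 · 5.
(Z/31Z)^× is cyclic (|G| = 30); a cyclic group of order m has exactly φ(d) elements of each order d | m, and none otherwise.
3 | 30, and φ(3) = 3 − 1 = 2.

2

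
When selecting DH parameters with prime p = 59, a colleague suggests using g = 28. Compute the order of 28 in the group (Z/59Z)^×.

ord(28) | φ(59) = 59 − 1 = 58 = 2 · 29.
Divisors of 58: 1, 2, 29, 58.
Check 28^d mod 59 for each divisor in increasing order:
28^1 ≡ 28 (mod 59)
28^2 ≡ 17 (mod 59)
28^29 ≡ 1 (mod 59) ✓
Hence ord(28) = 29.

29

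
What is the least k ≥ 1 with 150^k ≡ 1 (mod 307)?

153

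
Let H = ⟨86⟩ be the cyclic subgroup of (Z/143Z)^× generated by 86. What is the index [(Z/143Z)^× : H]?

ord(86) | φ(143) = φ(11·13) = (11−1)·(13−1) = 10·12 = 120 = 2^3 · 3 · 5.
Divisors of 120: 1, 2, 3, 4, 5, 6, 8, 10, 12, 15, 20, 24, 30, 40, 60, 120.
Test each divisor d:
86^1 ≡ 86
86^2 ≡ 103
86^3 ≡ 135
86^4 ≡ 27
86^5 ≡ 34
86^6 ≡ 64
86^8 ≡ 14
86^10 ≡ 12
86^12 ≡ 92
86^15 ≡ 122
86^20 ≡ 1
Thus |⟨86⟩| = ord(86) = 20.
[(Z/143Z)^× : ⟨86⟩] = 120/20 = 6.

6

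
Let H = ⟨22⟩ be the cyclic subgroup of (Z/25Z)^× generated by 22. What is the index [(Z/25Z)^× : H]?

By Lagrange's theorem, ord_25(22) divides φ(25) = φ(5^2) = 5·(5−1) = 20 = 2^2 · 5.
Divisors of 20: 1, 2, 4, 5, 10, 20.
Test each divisor d:
22^1 ≡ 22 (mod 25)
22^2 ≡ 9 (mod 25)
22^4 ≡ 6 (mod 25)
22^5 ≡ 7 (mod 25)
22^10 ≡ 24 (mod 25)
22^20 ≡ 1 (mod 25) ✓
So ord_25(22) = 20, hence |⟨22⟩| = 20.
Index = |(Z/25Z)^×| / |⟨22⟩| = 20 / 20 = 1.

1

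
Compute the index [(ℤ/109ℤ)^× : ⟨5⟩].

The order of 5 must divide φ(109) = 109 − 1 = 108 = 2^2 · 3^3.
Divisors of 108: 1, 2, 3, 4, 6, 9, 12, 18, 27, 36, 54, 108.
Evaluate successive powers at the divisors of 108:
5^1 ≡ 5 (mod 109)
5^2 ≡ 25 (mod 109)
5^3 ≡ 16 (mod 109)
5^4 ≡ 80 (mod 109)
5^6 ≡ 38 (mod 109)
5^9 ≡ 63 (mod 109)
5^12 ≡ 27 (mod 109)
5^18 ≡ 45 (mod 109)
5^27 ≡ 1 (mod 109) ✓
So ord_109(5) = 27, hence |⟨5⟩| = 27.
[(Z/109Z)^× : ⟨5⟩] = 108/27 = 4.

4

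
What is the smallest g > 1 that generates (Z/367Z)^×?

6

φ(367) = 367 − 1 = 366 = 2 · 3 · 61.
Test candidates g = 2, 3, … against the prime factors q ∈ {2, 3, 61} of φ(367): g is a generator iff g^(366/q) ≢ 1 for every such q.
g = 2: 2^183 ≡ 1 — hits 1, so not a primitive root.
g = 3: 3^183 ≡ 366; 3^122 ≡ 1 — hits 1, so not a primitive root.
g = 4: 4^183 ≡ 1 — hits 1, so not a primitive root.
g = 5: 5^183 ≡ 366; 5^122 ≡ 1 — hits 1, so not a primitive root.
g = 6: 6^183 ≡ 366; 6^122 ≡ 283; 6^6 ≡ 47 — none is 1, so 6 is a primitive root.
So 6 is the smallest generator of (Z/367Z)^×.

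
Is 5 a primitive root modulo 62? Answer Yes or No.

φ(62) = φ(2)·φ(31) = 1·30 = 30 = 2 · 3 · 5.
An element g generates (Z/62Z)^× iff g^(30/q) ≢ 1 (mod 62) for each prime q ∈ {2, 3, 5}.
5^15 ≡ 1 (mod 62)  [q = 2: ≡ 1 ✗]
5^10 ≡ 5 (mod 62)  [q = 3: ≢ 1 ✓]
5^6 ≡ 1 (mod 62)  [q = 5: ≡ 1 ✗]
The check at q = 2 fails, so 5 generates a proper subgroup.

No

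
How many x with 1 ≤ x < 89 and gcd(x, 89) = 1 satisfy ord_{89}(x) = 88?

φ(89) = 89 − 1 = 88 = 2^3 · 11.
Since (Z/89Z)^× is cyclic of order 88, the number of elements of order d is φ(d) when d | 88 and 0 otherwise.
88 = 2^3 · 11 divides 88, and φ(88) = 40.

40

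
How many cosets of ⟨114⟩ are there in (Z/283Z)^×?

Since 114 ∈ (Z/283Z)^×, its order divides φ(283) = 283 − 1 = 282 = 2 · 3 · 47.
Divisors of 282: 1, 2, 3, 6, 47, 94, 141, 282.
Compute 114^d (mod 283) for the divisors d until we hit 1:
114^1 ≡ 114
114^2 ≡ 261
114^3 ≡ 39
114^6 ≡ 106
114^47 ≡ 239
114^94 ≡ 238
114^141 ≡ 282
114^282 ≡ 1
So ord_283(114) = 282, hence |⟨114⟩| = 282.
[(Z/283Z)^× : ⟨114⟩] = 282/282 = 1.

1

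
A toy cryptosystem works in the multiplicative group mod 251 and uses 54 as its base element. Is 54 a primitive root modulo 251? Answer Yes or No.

φ(251) = 251 − 1 = 250 = 2 · 5^3.
It suffices to check that the order of 54 is not a proper divisor of 250: compute 54^(250/q) for q ∈ {2, 5}.
54^125 ≡ 250 (mod 251)  [q = 2: ≢ 1 ✓]
54^50 ≡ 113 (mod 251)  [q = 5: ≢ 1 ✓]
None equal 1, so ord_251(54) = 250: 54 is a primitive root.

Yes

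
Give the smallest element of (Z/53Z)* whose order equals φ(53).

2

φ(53) = 53 − 1 = 52 = 2^2 · 13.
g is a primitive root iff g^(52/q) ≢ 1 (mod 53) for each prime q ∈ {2, 13}.
g = 2: 2^26 ≡ 52; 2^4 ≡ 16 — none is 1, so 2 is a primitive root.
The smallest primitive root modulo 53 is 2.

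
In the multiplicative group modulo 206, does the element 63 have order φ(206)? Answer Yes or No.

φ(206) = φ(2)·φ(103) = 1·102 = 102 = 2 · 3 · 17.
It suffices to check that the order of 63 is not a proper divisor of 102: compute 63^(102/q) for q ∈ {2, 3, 17}.
63^51 ≡ 1 (mod 206)  [q = 2: ≡ 1 ✗]
63^34 ≡ 159 (mod 206)  [q = 3: ≢ 1 ✓]
63^6 ≡ 133 (mod 206)  [q = 17: ≢ 1 ✓]
The check at q = 2 fails, so 63 generates a proper subgroup.

No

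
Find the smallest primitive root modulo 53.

φ(53) = 53 − 1 = 52 = 2^2 · 13.
Test candidates g = 2, 3, … against the prime factors q ∈ {2, 13} of φ(53): g is a generator iff g^(52/q) ≢ 1 for every such q.
g = 2: 2^26 ≡ 52; 2^4 ≡ 16 — none is 1, so 2 is a primitive root.
Hence the least primitive root of 53 is 2.

2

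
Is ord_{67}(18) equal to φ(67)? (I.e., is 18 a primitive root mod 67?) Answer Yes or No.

Yes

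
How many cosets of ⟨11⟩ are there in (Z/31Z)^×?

1

Since 11 ∈ (Z/31Z)^×, its order divides φ(31) = 31 − 1 = 30 = 2 · 3 · 5.
Divisors of 30: 1, 2, 3, 5, 6, 10, 15, 30.
Compute 11^d (mod 31) for the divisors d until we hit 1:
11^1 ≡ 11
11^2 ≡ 28
11^3 ≡ 29
11^5 ≡ 6
11^6 ≡ 4
11^10 ≡ 5
11^15 ≡ 30
11^30 ≡ 1
So ord_31(11) = 30, hence |⟨11⟩| = 30.
The index is φ(31) / ord(11) = 30 / 30 = 1.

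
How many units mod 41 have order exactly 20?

φ(41) = 41 − 1 = 40 = 2^3 · 5.
(Z/41Z)^× is cyclic (|G| = 40); a cyclic group of order m has exactly φ(d) elements of each order d | m, and none otherwise.
20 = 2^2 · 5 divides 40, and φ(20) = 8.

8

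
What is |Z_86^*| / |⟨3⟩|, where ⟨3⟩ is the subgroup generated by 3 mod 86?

1

Since 3 ∈ (Z/86Z)^×, its order divides φ(86) = φ(2)·φ(43) = 1·42 = 42 = 2 · 3 · 7.
Divisors of 42: 1, 2, 3, 6, 7, 14, 21, 42.
Check 3^d mod 86 for each divisor in increasing order:
3^1 ≡ 3 (mod 86)
3^2 ≡ 9 (mod 86)
3^3 ≡ 27 (mod 86)
3^6 ≡ 41 (mod 86)
3^7 ≡ 37 (mod 86)
3^14 ≡ 79 (mod 86)
3^21 ≡ 85 (mod 86)
3^42 ≡ 1 (mod 86) ✓
Thus |⟨3⟩| = ord(3) = 42.
Index = |(Z/86Z)^×| / |⟨3⟩| = 42 / 42 = 1.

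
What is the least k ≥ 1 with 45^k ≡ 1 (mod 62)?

ord(45) | φ(62) = φ(2)·φ(31) = 1·30 = 30 = 2 · 3 · 5.
Divisors of 30: 1, 2, 3, 5, 6, 10, 15, 30.
Compute 45^d (mod 62) for the divisors d until we hit 1:
45^1 ≡ 45
45^2 ≡ 41
45^3 ≡ 47
45^5 ≡ 5
45^6 ≡ 39
45^10 ≡ 25
45^15 ≡ 1
Therefore the multiplicative order of 45 modulo 62 is 15.

15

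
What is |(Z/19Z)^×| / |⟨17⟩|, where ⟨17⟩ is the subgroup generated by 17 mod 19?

2

ord(17) | φ(19) = 19 − 1 = 18 = 2 · 3^2.
Divisors of 18: 1, 2, 3, 6, 9, 18.
Check 17^d mod 19 for each divisor in increasing order:
17^1 ≡ 17 (mod 19)
17^2 ≡ 4 (mod 19)
17^3 ≡ 11 (mod 19)
17^6 ≡ 7 (mod 19)
17^9 ≡ 1 (mod 19) ✓
Thus |⟨17⟩| = ord(17) = 9.
[(Z/19Z)^× : ⟨17⟩] = 18/9 = 2.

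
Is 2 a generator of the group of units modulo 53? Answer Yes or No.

φ(53) = 53 − 1 = 52 = 2^2 · 13.
An element g generates (Z/53Z)^× iff g^(52/q) ≢ 1 (mod 53) for each prime q ∈ {2, 13}.
2^26 ≡ 52 (mod 53)  [q = 2: ≢ 1 ✓]
2^4 ≡ 16 (mod 53)  [q = 13: ≢ 1 ✓]
None equal 1, so ord_53(2) = 52: 2 is a primitive root.

Yes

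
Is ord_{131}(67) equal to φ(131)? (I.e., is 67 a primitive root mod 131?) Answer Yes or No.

Yes

φ(131) = 131 − 1 = 130 = 2 · 5 · 13.
67 is a primitive root mod 131 iff 67^(φ(131)/q) ≢ 1 for every prime q | φ(131), i.e. q ∈ {2, 5, 13}.
67^65 ≡ 130 (mod 131)  [q = 2: ≢ 1 ✓]
67^26 ≡ 53 (mod 131)  [q = 5: ≢ 1 ✓]
67^10 ≡ 45 (mod 131)  [q = 13: ≢ 1 ✓]
None equal 1, so ord_131(67) = 130: 67 is a primitive root.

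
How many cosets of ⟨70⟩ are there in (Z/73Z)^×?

ord(70) | φ(73) = 73 − 1 = 72 = 2^3 · 3^2.
Divisors of 72: 1, 2, 3, 4, 6, 8, 9, 12, 18, 24, 36, 72.
Check 70^d mod 73 for each divisor in increasing order:
70^1 ≡ 70
70^2 ≡ 9
70^3 ≡ 46
70^4 ≡ 8
70^6 ≡ 72
70^8 ≡ 64
70^9 ≡ 27
70^12 ≡ 1
Thus |⟨70⟩| = ord(70) = 12.
Index = |(Z/73Z)^×| / |⟨70⟩| = 72 / 12 = 6.

6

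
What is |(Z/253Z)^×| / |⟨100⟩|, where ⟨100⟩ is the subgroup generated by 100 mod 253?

20

ord(100) | φ(253) = φ(11·23) = (11−1)·(23−1) = 10·22 = 220 = 2^2 · 5 · 11.
Divisors of 220: 1, 2, 4, 5, 10, 11, 20, 22, 44, 55, 110, 220.
Evaluate successive powers at the divisors of 220:
100^1 ≡ 100 (mod 253)
100^2 ≡ 133 (mod 253)
100^4 ≡ 232 (mod 253)
100^5 ≡ 177 (mod 253)
100^10 ≡ 210 (mod 253)
100^11 ≡ 1 (mod 253) ✓
Thus |⟨100⟩| = ord(100) = 11.
Index = |(Z/253Z)^×| / |⟨100⟩| = 220 / 11 = 20.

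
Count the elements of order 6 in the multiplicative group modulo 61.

2

φ(61) = 61 − 1 = 60 = 2^2 · 3 · 5.
Since (Z/61Z)^× is cyclic of order 60, the number of elements of order d is φ(d) when d | 60 and 0 otherwise.
6 = 2 · 3 divides 60, and φ(6) = 2.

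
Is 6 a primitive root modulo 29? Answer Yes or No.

No

φ(29) = 29 − 1 = 28 = 2^2 · 7.
It suffices to check that the order of 6 is not a proper divisor of 28: compute 6^(28/q) for q ∈ {2, 7}.
6^14 ≡ 1 (mod 29)  [q = 2: ≡ 1 ✗]
6^4 ≡ 20 (mod 29)  [q = 7: ≢ 1 ✓]
Since 6^14 ≡ 1, the order of 6 divides 14 < 28, so 6 is not a primitive root.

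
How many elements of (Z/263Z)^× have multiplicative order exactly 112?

φ(263) = 263 − 1 = 262 = 2 · 131.
(Z/263Z)^× is cyclic (|G| = 262); a cyclic group of order m has exactly φ(d) elements of each order d | m, and none otherwise.
Since 112 ∤ 262, the count is 0.

0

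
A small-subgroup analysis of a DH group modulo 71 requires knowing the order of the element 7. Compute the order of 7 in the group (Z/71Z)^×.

70

The order of 7 must divide φ(71) = 71 − 1 = 70 = 2 · 5 · 7.
Divisors of 70: 1, 2, 5, 7, 10, 14, 35, 70.
Evaluate successive powers at the divisors of 70:
7^1 ≡ 7 (mod 71)
7^2 ≡ 49 (mod 71)
7^5 ≡ 51 (mod 71)
7^7 ≡ 14 (mod 71)
7^10 ≡ 45 (mod 71)
7^14 ≡ 54 (mod 71)
7^35 ≡ 70 (mod 71)
7^70 ≡ 1 (mod 71) ✓
The smallest such exponent is 70, so the order of 7 is 70.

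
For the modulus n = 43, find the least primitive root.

3

φ(43) = 43 − 1 = 42 = 2 · 3 · 7.
Test candidates g = 2, 3, … against the prime factors q ∈ {2, 3, 7} of φ(43): g is a generator iff g^(42/q) ≢ 1 for every such q.
g = 2: 2^21 ≡ 42; 2^14 ≡ 1 — hits 1, so not a primitive root.
g = 3: 3^21 ≡ 42; 3^14 ≡ 36; 3^6 ≡ 41 — none is 1, so 3 is a primitive root.
So 3 is the smallest generator of (Z/43Z)^×.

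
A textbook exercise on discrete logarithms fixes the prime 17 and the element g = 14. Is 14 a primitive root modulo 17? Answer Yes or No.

φ(17) = 17 − 1 = 16 = 2^4.
Test 14^(16/q) mod 17 for each prime factor q of 16:
14^8 ≡ 16 (mod 17)  [q = 2: ≢ 1 ✓]
Every test exponent gives a nontrivial residue, hence 14 generates the full group.

Yes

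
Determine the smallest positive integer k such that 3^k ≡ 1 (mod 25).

ord(3) | φ(25) = φ(5^2) = 5·(5−1) = 20 = 2^2 · 5.
Divisors of 20: 1, 2, 4, 5, 10, 20.
Compute 3^d (mod 25) for the divisors d until we hit 1:
3^1 ≡ 3 (mod 25)
3^2 ≡ 9 (mod 25)
3^4 ≡ 6 (mod 25)
3^5 ≡ 18 (mod 25)
3^10 ≡ 24 (mod 25)
3^20 ≡ 1 (mod 25) ✓
Hence ord(3) = 20.

20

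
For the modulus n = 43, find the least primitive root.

φ(43) = 43 − 1 = 42 = 2 · 3 · 7.
Test candidates g = 2, 3, … against the prime factors q ∈ {2, 3, 7} of φ(43): g is a generator iff g^(42/q) ≢ 1 for every such q.
g = 2: 2^21 ≡ 42; 2^14 ≡ 1 — hits 1, so not a primitive root.
g = 3: 3^21 ≡ 42; 3^14 ≡ 36; 3^6 ≡ 41 — none is 1, so 3 is a primitive root.
The smallest primitive root modulo 43 is 3.

3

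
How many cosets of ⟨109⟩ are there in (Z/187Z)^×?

10

Since 109 ∈ (Z/187Z)^×, its order divides φ(187) = φ(11·17) = (11−1)·(17−1) = 10·16 = 160 = 2^5 · 5.
Divisors of 160: 1, 2, 4, 5, 8, 10, 16, 20, 32, 40, 80, 160.
Compute 109^d (mod 187) for the divisors d until we hit 1:
109^1 ≡ 109 (mod 187)
109^2 ≡ 100 (mod 187)
109^4 ≡ 89 (mod 187)
109^5 ≡ 164 (mod 187)
109^8 ≡ 67 (mod 187)
109^10 ≡ 155 (mod 187)
109^16 ≡ 1 (mod 187) ✓
The order of 109 is 16, so the subgroup it generates has 16 elements.
Index = |(Z/187Z)^×| / |⟨109⟩| = 160 / 16 = 10.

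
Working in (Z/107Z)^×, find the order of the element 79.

By Lagrange's theorem, ord_107(79) divides φ(107) = 107 − 1 = 106 = 2 · 53.
Divisors of 106: 1, 2, 53, 106.
Compute 79^d (mod 107) for the divisors d until we hit 1:
79^1 ≡ 79 (mod 107)
79^2 ≡ 35 (mod 107)
79^53 ≡ 1 (mod 107) ✓
Therefore the multiplicative order of 79 modulo 107 is 53.

53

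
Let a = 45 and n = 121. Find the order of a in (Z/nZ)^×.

11

By Lagrange's theorem, ord_121(45) divides φ(121) = φ(11^2) = 11·(11−1) = 110 = 2 · 5 · 11.
Divisors of 110: 1, 2, 5, 10, 11, 22, 55, 110.
Check 45^d mod 121 for each divisor in increasing order:
45^1 ≡ 45 (mod 121)
45^2 ≡ 89 (mod 121)
45^5 ≡ 100 (mod 121)
45^10 ≡ 78 (mod 121)
45^11 ≡ 1 (mod 121) ✓
So ord_121(45) = 11.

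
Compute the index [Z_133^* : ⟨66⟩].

6

ord(66) | φ(133) = φ(7·19) = (7−1)·(19−1) = 6·18 = 108 = 2^2 · 3^3.
Divisors of 108: 1, 2, 3, 4, 6, 9, 12, 18, 27, 36, 54, 108.
Evaluate successive powers at the divisors of 108:
66^1 ≡ 66
66^2 ≡ 100
66^3 ≡ 83
66^4 ≡ 25
66^6 ≡ 106
66^9 ≡ 20
66^12 ≡ 64
66^18 ≡ 1
Thus |⟨66⟩| = ord(66) = 18.
The index is φ(133) / ord(66) = 108 / 18 = 6.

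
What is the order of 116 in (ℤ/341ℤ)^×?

10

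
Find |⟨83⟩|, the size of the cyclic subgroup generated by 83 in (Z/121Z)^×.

The order of 83 must divide φ(121) = φ(11^2) = 11·(11−1) = 110 = 2 · 5 · 11.
Divisors of 110: 1, 2, 5, 10, 11, 22, 55, 110.
Check 83^d mod 121 for each divisor in increasing order:
83^1 ≡ 83 (mod 121)
83^2 ≡ 113 (mod 121)
83^5 ≡ 109 (mod 121)
83^10 ≡ 23 (mod 121)
83^11 ≡ 94 (mod 121)
83^22 ≡ 3 (mod 121)
83^55 ≡ 120 (mod 121)
83^110 ≡ 1 (mod 121) ✓
So ord_121(83) = 110.

110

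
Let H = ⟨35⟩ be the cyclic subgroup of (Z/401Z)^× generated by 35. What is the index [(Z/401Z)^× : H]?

Since 35 ∈ (Z/401Z)^×, its order divides φ(401) = 401 − 1 = 400 = 2^4 · 5^2.
Divisors of 400: 1, 2, 4, 5, 8, 10, 16, 20, 25, 40, 50, 80, 100, 200, 400.
Compute 35^d (mod 401) for the divisors d until we hit 1:
35^1 ≡ 35 (mod 401)
35^2 ≡ 22 (mod 401)
35^4 ≡ 83 (mod 401)
35^5 ≡ 98 (mod 401)
35^8 ≡ 72 (mod 401)
35^10 ≡ 381 (mod 401)
35^16 ≡ 372 (mod 401)
35^20 ≡ 400 (mod 401)
35^25 ≡ 303 (mod 401)
35^40 ≡ 1 (mod 401) ✓
The order of 35 is 40, so the subgroup it generates has 40 elements.
[(Z/401Z)^× : ⟨35⟩] = 400/40 = 10.

10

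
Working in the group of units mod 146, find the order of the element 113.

72

ord(113) | φ(146) = φ(2)·φ(73) = 1·72 = 72 = 2^3 · 3^2.
Divisors of 72: 1, 2, 3, 4, 6, 8, 9, 12, 18, 24, 36, 72.
Compute 113^d (mod 146) for the divisors d until we hit 1:
113^1 ≡ 113
113^2 ≡ 67
113^3 ≡ 125
113^4 ≡ 109
113^6 ≡ 3
113^8 ≡ 55
113^9 ≡ 83
113^12 ≡ 9
113^18 ≡ 27
113^24 ≡ 81
113^36 ≡ 145
113^72 ≡ 1
So ord_146(113) = 72.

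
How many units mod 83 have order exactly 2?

φ(83) = 83 − 1 = 82 = 2 · 41.
(Z/83Z)^× is cyclic (|G| = 82); a cyclic group of order m has exactly φ(d) elements of each order d | m, and none otherwise.
2 | 82, and φ(2) = 2 − 1 = 1.

1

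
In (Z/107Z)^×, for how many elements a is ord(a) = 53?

φ(107) = 107 − 1 = 106 = 2 · 53.
Since (Z/107Z)^× is cyclic of order 106, the number of elements of order d is φ(d) when d | 106 and 0 otherwise.
53 | 106, and φ(53) = 53 − 1 = 52.

52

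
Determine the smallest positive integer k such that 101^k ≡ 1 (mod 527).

10

ord(101) | φ(527) = φ(17·31) = (17−1)·(31−1) = 16·30 = 480 = 2^5 · 3 · 5.
Divisors of 480: 1, 2, 3, 4, 5, 6, 8, 10, 12, 15, 16, 20, 24, 30, 32, 40, 48, 60, 80, 96, 120, 160, 240, 480.
Check 101^d mod 527 for each divisor in increasing order:
101^1 ≡ 101
101^2 ≡ 188
101^3 ≡ 16
101^4 ≡ 35
101^5 ≡ 373
101^6 ≡ 256
101^8 ≡ 171
101^10 ≡ 1
Hence ord(101) = 10.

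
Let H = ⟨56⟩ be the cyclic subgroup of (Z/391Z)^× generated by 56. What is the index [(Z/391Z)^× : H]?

2

Since 56 ∈ (Z/391Z)^×, its order divides φ(391) = φ(17·23) = (17−1)·(23−1) = 16·22 = 352 = 2^5 · 11.
Divisors of 352: 1, 2, 4, 8, 11, 16, 22, 32, 44, 88, 176, 352.
Test each divisor d:
56^1 ≡ 56 (mod 391)
56^2 ≡ 8 (mod 391)
56^4 ≡ 64 (mod 391)
56^8 ≡ 186 (mod 391)
56^11 ≡ 45 (mod 391)
56^16 ≡ 188 (mod 391)
56^22 ≡ 70 (mod 391)
56^32 ≡ 154 (mod 391)
56^44 ≡ 208 (mod 391)
56^88 ≡ 254 (mod 391)
56^176 ≡ 1 (mod 391) ✓
So ord_391(56) = 176, hence |⟨56⟩| = 176.
The index is φ(391) / ord(56) = 352 / 176 = 2.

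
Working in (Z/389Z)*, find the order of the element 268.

194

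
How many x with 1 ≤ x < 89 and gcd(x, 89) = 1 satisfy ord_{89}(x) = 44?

φ(89) = 89 − 1 = 88 = 2^3 · 11.
Since (Z/89Z)^× is cyclic of order 88, the number of elements of order d is φ(d) when d | 88 and 0 otherwise.
44 = 2^2 · 11 divides 88, and φ(44) = 20.

20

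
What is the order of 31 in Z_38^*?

6

Since 31 ∈ (Z/38Z)^×, its order divides φ(38) = φ(2)·φ(19) = 1·18 = 18 = 2 · 3^2.
Divisors of 18: 1, 2, 3, 6, 9, 18.
Test each divisor d:
31^1 ≡ 31 (mod 38)
31^2 ≡ 11 (mod 38)
31^3 ≡ 37 (mod 38)
31^6 ≡ 1 (mod 38) ✓
Therefore the multiplicative order of 31 modulo 38 is 6.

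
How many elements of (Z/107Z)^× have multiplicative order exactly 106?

52

φ(107) = 107 − 1 = 106 = 2 · 53.
Since (Z/107Z)^× is cyclic of order 106, the number of elements of order d is φ(d) when d | 106 and 0 otherwise.
106 = 2 · 53 divides 106, and φ(106) = 52.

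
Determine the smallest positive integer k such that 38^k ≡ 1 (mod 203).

42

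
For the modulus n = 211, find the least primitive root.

2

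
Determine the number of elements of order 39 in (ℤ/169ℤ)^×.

φ(169) = φ(13^2) = 13·(13−1) = 156 = 2^2 · 3 · 13.
(Z/169Z)^× is cyclic (|G| = 156); a cyclic group of order m has exactly φ(d) elements of each order d | m, and none otherwise.
39 = 3 · 13 divides 156, and φ(39) = 24.

24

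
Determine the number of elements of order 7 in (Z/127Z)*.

φ(127) = 127 − 1 = 126 = 2 · 3^2 · 7.
In a cyclic group of order 126, there are φ(d) elements of order d for each divisor d of 126, and zero for non-divisors.
7 | 126, and φ(7) = 7 − 1 = 6.

6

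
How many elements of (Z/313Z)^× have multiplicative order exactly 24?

8

φ(313) = 313 − 1 = 312 = 2^3 · 3 · 13.
Since (Z/313Z)^× is cyclic of order 312, the number of elements of order d is φ(d) when d | 312 and 0 otherwise.
24 = 2^3 · 3 divides 312, and φ(24) = 8.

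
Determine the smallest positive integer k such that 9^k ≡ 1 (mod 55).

10

By Lagrange's theorem, ord_55(9) divides φ(55) = φ(5·11) = (5−1)·(11−1) = 4·10 = 40 = 2^3 · 5.
Divisors of 40: 1, 2, 4, 5, 8, 10, 20, 40.
Evaluate successive powers at the divisors of 40:
9^1 ≡ 9 (mod 55)
9^2 ≡ 26 (mod 55)
9^4 ≡ 16 (mod 55)
9^5 ≡ 34 (mod 55)
9^8 ≡ 36 (mod 55)
9^10 ≡ 1 (mod 55) ✓
Therefore the multiplicative order of 9 modulo 55 is 10.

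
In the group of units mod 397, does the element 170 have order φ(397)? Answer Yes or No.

Yes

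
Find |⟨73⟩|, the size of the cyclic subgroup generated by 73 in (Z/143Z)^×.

20

ord(73) | φ(143) = φ(11·13) = (11−1)·(13−1) = 10·12 = 120 = 2^3 · 3 · 5.
Divisors of 120: 1, 2, 3, 4, 5, 6, 8, 10, 12, 15, 20, 24, 30, 40, 60, 120.
Check 73^d mod 143 for each divisor in increasing order:
73^1 ≡ 73
73^2 ≡ 38
73^3 ≡ 57
73^4 ≡ 14
73^5 ≡ 21
73^6 ≡ 103
73^8 ≡ 53
73^10 ≡ 12
73^12 ≡ 27
73^15 ≡ 109
73^20 ≡ 1
Hence ord(73) = 20.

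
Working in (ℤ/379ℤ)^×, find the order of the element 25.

21

Since 25 ∈ (Z/379Z)^×, its order divides φ(379) = 379 − 1 = 378 = 2 · 3^3 · 7.
Divisors of 378: 1, 2, 3, 6, 7, 9, 14, 18, 21, 27, 42, 54, 63, 126, 189, 378.
Test each divisor d:
25^1 ≡ 25 (mod 379)
25^2 ≡ 246 (mod 379)
25^3 ≡ 86 (mod 379)
25^6 ≡ 195 (mod 379)
25^7 ≡ 327 (mod 379)
25^9 ≡ 94 (mod 379)
25^14 ≡ 51 (mod 379)
25^18 ≡ 119 (mod 379)
25^21 ≡ 1 (mod 379) ✓
Therefore the multiplicative order of 25 modulo 379 is 21.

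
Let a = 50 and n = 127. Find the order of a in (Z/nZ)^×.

Since 50 ∈ (Z/127Z)^×, its order divides φ(127) = 127 − 1 = 126 = 2 · 3^2 · 7.
Divisors of 126: 1, 2, 3, 6, 7, 9, 14, 18, 21, 42, 63, 126.
Test each divisor d:
50^1 ≡ 50 (mod 127)
50^2 ≡ 87 (mod 127)
50^3 ≡ 32 (mod 127)
50^6 ≡ 8 (mod 127)
50^7 ≡ 19 (mod 127)
50^9 ≡ 2 (mod 127)
50^14 ≡ 107 (mod 127)
50^18 ≡ 4 (mod 127)
50^21 ≡ 1 (mod 127) ✓
The smallest such exponent is 21, so the order of 50 is 21.

21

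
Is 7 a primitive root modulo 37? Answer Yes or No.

No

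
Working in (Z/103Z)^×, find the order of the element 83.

Since 83 ∈ (Z/103Z)^×, its order divides φ(103) = 103 − 1 = 102 = 2 · 3 · 17.
Divisors of 102: 1, 2, 3, 6, 17, 34, 51, 102.
Check 83^d mod 103 for each divisor in increasing order:
83^1 ≡ 83 (mod 103)
83^2 ≡ 91 (mod 103)
83^3 ≡ 34 (mod 103)
83^6 ≡ 23 (mod 103)
83^17 ≡ 56 (mod 103)
83^34 ≡ 46 (mod 103)
83^51 ≡ 1 (mod 103) ✓
Hence ord(83) = 51.

51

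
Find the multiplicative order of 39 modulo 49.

21

By Lagrange's theorem, ord_49(39) divides φ(49) = φ(7^2) = 7·(7−1) = 42 = 2 · 3 · 7.
Divisors of 42: 1, 2, 3, 6, 7, 14, 21, 42.
Evaluate successive powers at the divisors of 42:
39^1 ≡ 39 (mod 49)
39^2 ≡ 2 (mod 49)
39^3 ≡ 29 (mod 49)
39^6 ≡ 8 (mod 49)
39^7 ≡ 18 (mod 49)
39^14 ≡ 30 (mod 49)
39^21 ≡ 1 (mod 49) ✓
So ord_49(39) = 21.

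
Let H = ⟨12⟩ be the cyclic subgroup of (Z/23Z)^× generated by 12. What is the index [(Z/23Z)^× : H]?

2

Since 12 ∈ (Z/23Z)^×, its order divides φ(23) = 23 − 1 = 22 = 2 · 11.
Divisors of 22: 1, 2, 11, 22.
Test each divisor d:
12^1 ≡ 12 (mod 23)
12^2 ≡ 6 (mod 23)
12^11 ≡ 1 (mod 23) ✓
The order of 12 is 11, so the subgroup it generates has 11 elements.
Index = |(Z/23Z)^×| / |⟨12⟩| = 22 / 11 = 2.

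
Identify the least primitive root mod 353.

φ(353) = 353 − 1 = 352 = 2^5 · 11.
g is a primitive root iff g^(352/q) ≢ 1 (mod 353) for each prime q ∈ {2, 11}.
g = 2: 2^176 ≡ 1 — hits 1, so not a primitive root.
g = 3: 3^176 ≡ 352; 3^32 ≡ 140 — none is 1, so 3 is a primitive root.
So 3 is the smallest generator of (Z/353Z)^×.

3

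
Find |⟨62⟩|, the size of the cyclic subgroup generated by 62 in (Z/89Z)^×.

88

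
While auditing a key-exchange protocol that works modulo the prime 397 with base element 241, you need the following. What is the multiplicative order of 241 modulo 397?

Since 241 ∈ (Z/397Z)^×, its order divides φ(397) = 397 − 1 = 396 = 2^2 · 3^2 · 11.
Divisors of 396: 1, 2, 3, 4, 6, 9, 11, 12, 18, 22, 33, 36, 44, 66, 99, 132, 198, 396.
Compute 241^d (mod 397) for the divisors d until we hit 1:
241^1 ≡ 241
241^2 ≡ 119
241^3 ≡ 95
241^4 ≡ 266
241^6 ≡ 291
241^9 ≡ 252
241^11 ≡ 213
241^12 ≡ 120
241^18 ≡ 381
241^22 ≡ 111
241^33 ≡ 220
241^36 ≡ 256
241^44 ≡ 14
241^66 ≡ 363
241^99 ≡ 63
241^132 ≡ 362
241^198 ≡ 396
241^396 ≡ 1
Hence ord(241) = 396.

396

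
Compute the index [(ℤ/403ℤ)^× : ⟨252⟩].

Since 252 ∈ (Z/403Z)^×, its order divides φ(403) = φ(13·31) = (13−1)·(31−1) = 12·30 = 360 = 2^3 · 3^2 · 5.
Divisors of 360: 1, 2, 3, 4, 5, 6, 8, 9, 10, 12, 15, 18, 20, 24, 30, 36, 40, 45, 60, 72, 90, 120, 180, 360.
Check 252^d mod 403 for each divisor in increasing order:
252^1 ≡ 252 (mod 403)
252^2 ≡ 233 (mod 403)
252^3 ≡ 281 (mod 403)
252^4 ≡ 287 (mod 403)
252^5 ≡ 187 (mod 403)
252^6 ≡ 376 (mod 403)
252^8 ≡ 157 (mod 403)
252^9 ≡ 70 (mod 403)
252^10 ≡ 311 (mod 403)
252^12 ≡ 326 (mod 403)
252^15 ≡ 125 (mod 403)
252^18 ≡ 64 (mod 403)
252^20 ≡ 1 (mod 403) ✓
So ord_403(252) = 20, hence |⟨252⟩| = 20.
The index is φ(403) / ord(252) = 360 / 20 = 18.

18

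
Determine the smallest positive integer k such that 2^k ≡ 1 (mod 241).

24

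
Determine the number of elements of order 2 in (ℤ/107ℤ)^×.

φ(107) = 107 − 1 = 106 = 2 · 53.
In a cyclic group of order 106, there are φ(d) elements of order d for each divisor d of 106, and zero for non-divisors.
2 | 106, and φ(2) = 2 − 1 = 1.

1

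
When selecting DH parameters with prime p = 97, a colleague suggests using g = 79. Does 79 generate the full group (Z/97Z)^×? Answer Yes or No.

No

φ(97) = 97 − 1 = 96 = 2^5 · 3.
An element g generates (Z/97Z)^× iff g^(96/q) ≢ 1 (mod 97) for each prime q ∈ {2, 3}.
79^48 ≡ 1 (mod 97)  [q = 2: ≡ 1 ✗]
79^32 ≡ 1 (mod 97)  [q = 3: ≡ 1 ✗]
79^48 ≡ 1 shows ord(79) | 48, strictly less than φ(97); not a primitive root.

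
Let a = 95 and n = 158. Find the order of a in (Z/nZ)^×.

The order of 95 must divide φ(158) = φ(2)·φ(79) = 1·78 = 78 = 2 · 3 · 13.
Divisors of 78: 1, 2, 3, 6, 13, 26, 39, 78.
Test each divisor d:
95^1 ≡ 95
95^2 ≡ 19
95^3 ≡ 67
95^6 ≡ 65
95^13 ≡ 55
95^26 ≡ 23
95^39 ≡ 1
Hence ord(95) = 39.

39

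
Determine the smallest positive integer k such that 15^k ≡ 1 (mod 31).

The order of 15 must divide φ(31) = 31 − 1 = 30 = 2 · 3 · 5.
Divisors of 30: 1, 2, 3, 5, 6, 10, 15, 30.
Evaluate successive powers at the divisors of 30:
15^1 ≡ 15
15^2 ≡ 8
15^3 ≡ 27
15^5 ≡ 30
15^6 ≡ 16
15^10 ≡ 1
The smallest such exponent is 10, so the order of 15 is 10.

10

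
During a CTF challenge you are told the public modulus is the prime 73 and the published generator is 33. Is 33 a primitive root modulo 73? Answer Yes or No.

Yes

φ(73) = 73 − 1 = 72 = 2^3 · 3^2.
It suffices to check that the order of 33 is not a proper divisor of 72: compute 33^(72/q) for q ∈ {2, 3}.
33^36 ≡ 72 (mod 73)  [q = 2: ≢ 1 ✓]
33^24 ≡ 8 (mod 73)  [q = 3: ≢ 1 ✓]
All checks pass, so 33 has order 72 and is a primitive root modulo 73.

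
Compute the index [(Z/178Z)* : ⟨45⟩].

8

Since 45 ∈ (Z/178Z)^×, its order divides φ(178) = φ(2)·φ(89) = 1·88 = 88 = 2^3 · 11.
Divisors of 88: 1, 2, 4, 8, 11, 22, 44, 88.
Check 45^d mod 178 for each divisor in increasing order:
45^1 ≡ 45
45^2 ≡ 67
45^4 ≡ 39
45^8 ≡ 97
45^11 ≡ 1
So ord_178(45) = 11, hence |⟨45⟩| = 11.
The index is φ(178) / ord(45) = 88 / 11 = 8.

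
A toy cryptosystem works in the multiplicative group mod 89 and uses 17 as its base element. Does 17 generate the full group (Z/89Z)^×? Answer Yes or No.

φ(89) = 89 − 1 = 88 = 2^3 · 11.
17 is a primitive root mod 89 iff 17^(φ(89)/q) ≢ 1 for every prime q | φ(89), i.e. q ∈ {2, 11}.
17^44 ≡ 1 (mod 89)  [q = 2: ≡ 1 ✗]
17^8 ≡ 8 (mod 89)  [q = 11: ≢ 1 ✓]
17^44 ≡ 1 shows ord(17) | 44, strictly less than φ(89); not a primitive root.

No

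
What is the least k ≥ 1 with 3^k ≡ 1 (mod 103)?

Since 3 ∈ (Z/103Z)^×, its order divides φ(103) = 103 − 1 = 102 = 2 · 3 · 17.
Divisors of 102: 1, 2, 3, 6, 17, 34, 51, 102.
Evaluate successive powers at the divisors of 102:
3^1 ≡ 3 (mod 103)
3^2 ≡ 9 (mod 103)
3^3 ≡ 27 (mod 103)
3^6 ≡ 8 (mod 103)
3^17 ≡ 102 (mod 103)
3^34 ≡ 1 (mod 103) ✓
Hence ord(3) = 34.

34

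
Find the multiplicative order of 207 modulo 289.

272

Since 207 ∈ (Z/289Z)^×, its order divides φ(289) = φ(17^2) = 17·(17−1) = 272 = 2^4 · 17.
Divisors of 272: 1, 2, 4, 8, 16, 17, 34, 68, 136, 272.
Test each divisor d:
207^1 ≡ 207 (mod 289)
207^2 ≡ 77 (mod 289)
207^4 ≡ 149 (mod 289)
207^8 ≡ 237 (mod 289)
207^16 ≡ 103 (mod 289)
207^17 ≡ 224 (mod 289)
207^34 ≡ 179 (mod 289)
207^68 ≡ 251 (mod 289)
207^136 ≡ 288 (mod 289)
207^272 ≡ 1 (mod 289) ✓
Hence ord(207) = 272.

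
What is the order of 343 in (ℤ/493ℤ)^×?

By Lagrange's theorem, ord_493(343) divides φ(493) = φ(17·29) = (17−1)·(29−1) = 16·28 = 448 = 2^6 · 7.
Divisors of 448: 1, 2, 4, 7, 8, 14, 16, 28, 32, 56, 64, 112, 224, 448.
Test each divisor d:
343^1 ≡ 343
343^2 ≡ 315
343^4 ≡ 132
343^7 ≡ 436
343^8 ≡ 169
343^14 ≡ 291
343^16 ≡ 460
343^28 ≡ 378
343^32 ≡ 103
343^56 ≡ 407
343^64 ≡ 256
343^112 ≡ 1
Hence ord(343) = 112.

112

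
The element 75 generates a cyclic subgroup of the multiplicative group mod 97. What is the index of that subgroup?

ord(75) | φ(97) = 97 − 1 = 96 = 2^5 · 3.
Divisors of 96: 1, 2, 3, 4, 6, 8, 12, 16, 24, 32, 48, 96.
Check 75^d mod 97 for each divisor in increasing order:
75^1 ≡ 75 (mod 97)
75^2 ≡ 96 (mod 97)
75^3 ≡ 22 (mod 97)
75^4 ≡ 1 (mod 97) ✓
So ord_97(75) = 4, hence |⟨75⟩| = 4.
Index = |(Z/97Z)^×| / |⟨75⟩| = 96 / 4 = 24.

24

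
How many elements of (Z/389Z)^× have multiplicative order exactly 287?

φ(389) = 389 − 1 = 388 = 2^2 · 97.
(Z/389Z)^× is cyclic (|G| = 388); a cyclic group of order m has exactly φ(d) elements of each order d | m, and none otherwise.
Here 388 is not a multiple of 287, so there are no elements of order 287.

0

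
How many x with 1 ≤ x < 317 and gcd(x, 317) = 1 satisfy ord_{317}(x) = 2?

φ(317) = 317 − 1 = 316 = 2^2 · 79.
Since (Z/317Z)^× is cyclic of order 316, the number of elements of order d is φ(d) when d | 316 and 0 otherwise.
2 | 316, and φ(2) = 2 − 1 = 1.

1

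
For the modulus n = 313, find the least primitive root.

10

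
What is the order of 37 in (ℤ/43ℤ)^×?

6

Since 37 ∈ (Z/43Z)^×, its order divides φ(43) = 43 − 1 = 42 = 2 · 3 · 7.
Divisors of 42: 1, 2, 3, 6, 7, 14, 21, 42.
Compute 37^d (mod 43) for the divisors d until we hit 1:
37^1 ≡ 37
37^2 ≡ 36
37^3 ≡ 42
37^6 ≡ 1
So ord_43(37) = 6.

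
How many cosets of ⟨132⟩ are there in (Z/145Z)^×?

The order of 132 must divide φ(145) = φ(5·29) = (5−1)·(29−1) = 4·28 = 112 = 2^4 · 7.
Divisors of 112: 1, 2, 4, 7, 8, 14, 16, 28, 56, 112.
Test each divisor d:
132^1 ≡ 132
132^2 ≡ 24
132^4 ≡ 141
132^7 ≡ 88
132^8 ≡ 16
132^14 ≡ 59
132^16 ≡ 111
132^28 ≡ 1
Thus |⟨132⟩| = ord(132) = 28.
[(Z/145Z)^× : ⟨132⟩] = 112/28 = 4.

4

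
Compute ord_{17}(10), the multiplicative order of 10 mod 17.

16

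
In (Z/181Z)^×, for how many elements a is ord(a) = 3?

φ(181) = 181 − 1 = 180 = 2^2 · 3^2 · 5.
(Z/181Z)^× is cyclic (|G| = 180); a cyclic group of order m has exactly φ(d) elements of each order d | m, and none otherwise.
3 | 180, and φ(3) = 3 − 1 = 2.

2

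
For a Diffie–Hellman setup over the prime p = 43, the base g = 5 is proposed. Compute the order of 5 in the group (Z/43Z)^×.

Since 5 ∈ (Z/43Z)^×, its order divides φ(43) = 43 − 1 = 42 = 2 · 3 · 7.
Divisors of 42: 1, 2, 3, 6, 7, 14, 21, 42.
Test each divisor d:
5^1 ≡ 5 (mod 43)
5^2 ≡ 25 (mod 43)
5^3 ≡ 39 (mod 43)
5^6 ≡ 16 (mod 43)
5^7 ≡ 37 (mod 43)
5^14 ≡ 36 (mod 43)
5^21 ≡ 42 (mod 43)
5^42 ≡ 1 (mod 43) ✓
So ord_43(5) = 42.

42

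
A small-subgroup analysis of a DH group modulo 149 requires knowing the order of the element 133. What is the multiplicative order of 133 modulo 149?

74

Since 133 ∈ (Z/149Z)^×, its order divides φ(149) = 149 − 1 = 148 = 2^2 · 37.
Divisors of 148: 1, 2, 4, 37, 74, 148.
Check 133^d mod 149 for each divisor in increasing order:
133^1 ≡ 133 (mod 149)
133^2 ≡ 107 (mod 149)
133^4 ≡ 125 (mod 149)
133^37 ≡ 148 (mod 149)
133^74 ≡ 1 (mod 149) ✓
So ord_149(133) = 74.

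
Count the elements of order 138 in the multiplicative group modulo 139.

44

φ(139) = 139 − 1 = 138 = 2 · 3 · 23.
In a cyclic group of order 138, there are φ(d) elements of order d for each divisor d of 138, and zero for non-divisors.
138 = 2 · 3 · 23 divides 138, and φ(138) = 44.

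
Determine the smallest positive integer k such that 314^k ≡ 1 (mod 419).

By Lagrange's theorem, ord_419(314) divides φ(419) = 419 − 1 = 418 = 2 · 11 · 19.
Divisors of 418: 1, 2, 11, 19, 22, 38, 209, 418.
Check 314^d mod 419 for each divisor in increasing order:
314^1 ≡ 314
314^2 ≡ 131
314^11 ≡ 283
314^19 ≡ 350
314^22 ≡ 60
314^38 ≡ 152
314^209 ≡ 418
314^418 ≡ 1
So ord_419(314) = 418.

418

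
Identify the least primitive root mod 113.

3

φ(113) = 113 − 1 = 112 = 2^4 · 7.
Test candidates g = 2, 3, … against the prime factors q ∈ {2, 7} of φ(113): g is a generator iff g^(112/q) ≢ 1 for every such q.
g = 2: 2^56 ≡ 1 — hits 1, so not a primitive root.
g = 3: 3^56 ≡ 112; 3^16 ≡ 49 — none is 1, so 3 is a primitive root.
Hence the least primitive root of 113 is 3.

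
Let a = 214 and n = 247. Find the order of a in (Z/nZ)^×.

36

By Lagrange's theorem, ord_247(214) divides φ(247) = φ(13·19) = (13−1)·(19−1) = 12·18 = 216 = 2^3 · 3^3.
Divisors of 216: 1, 2, 3, 4, 6, 8, 9, 12, 18, 24, 27, 36, 54, 72, 108, 216.
Compute 214^d (mod 247) for the divisors d until we hit 1:
214^1 ≡ 214
214^2 ≡ 101
214^3 ≡ 125
214^4 ≡ 74
214^6 ≡ 64
214^8 ≡ 42
214^9 ≡ 96
214^12 ≡ 144
214^18 ≡ 77
214^24 ≡ 235
214^27 ≡ 229
214^36 ≡ 1
So ord_247(214) = 36.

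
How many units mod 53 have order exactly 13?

φ(53) = 53 − 1 = 52 = 2^2 · 13.
In a cyclic group of order 52, there are φ(d) elements of order d for each divisor d of 52, and zero for non-divisors.
13 | 52, and φ(13) = 13 − 1 = 12.

12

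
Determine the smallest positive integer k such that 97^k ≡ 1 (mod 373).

124

By Lagrange's theorem, ord_373(97) divides φ(373) = 373 − 1 = 372 = 2^2 · 3 · 31.
Divisors of 372: 1, 2, 3, 4, 6, 12, 31, 62, 93, 124, 186, 372.
Check 97^d mod 373 for each divisor in increasing order:
97^1 ≡ 97 (mod 373)
97^2 ≡ 84 (mod 373)
97^3 ≡ 315 (mod 373)
97^4 ≡ 342 (mod 373)
97^6 ≡ 7 (mod 373)
97^12 ≡ 49 (mod 373)
97^31 ≡ 269 (mod 373)
97^62 ≡ 372 (mod 373)
97^93 ≡ 104 (mod 373)
97^124 ≡ 1 (mod 373) ✓
Therefore the multiplicative order of 97 modulo 373 is 124.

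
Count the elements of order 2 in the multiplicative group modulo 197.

1

φ(197) = 197 − 1 = 196 = 2^2 · 7^2.
(Z/197Z)^× is cyclic (|G| = 196); a cyclic group of order m has exactly φ(d) elements of each order d | m, and none otherwise.
2 | 196, and φ(2) = 2 − 1 = 1.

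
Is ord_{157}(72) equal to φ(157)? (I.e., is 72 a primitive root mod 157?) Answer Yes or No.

φ(157) = 157 − 1 = 156 = 2^2 · 3 · 13.
72 is a primitive root mod 157 iff 72^(φ(157)/q) ≢ 1 for every prime q | φ(157), i.e. q ∈ {2, 3, 13}.
72^78 ≡ 156 (mod 157)  [q = 2: ≢ 1 ✓]
72^52 ≡ 144 (mod 157)  [q = 3: ≢ 1 ✓]
72^12 ≡ 101 (mod 157)  [q = 13: ≢ 1 ✓]
Every test exponent gives a nontrivial residue, hence 72 generates the full group.

Yes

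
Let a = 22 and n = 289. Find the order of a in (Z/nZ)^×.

ord(22) | φ(289) = φ(17^2) = 17·(17−1) = 272 = 2^4 · 17.
Divisors of 272: 1, 2, 4, 8, 16, 17, 34, 68, 136, 272.
Check 22^d mod 289 for each divisor in increasing order:
22^1 ≡ 22 (mod 289)
22^2 ≡ 195 (mod 289)
22^4 ≡ 166 (mod 289)
22^8 ≡ 101 (mod 289)
22^16 ≡ 86 (mod 289)
22^17 ≡ 158 (mod 289)
22^34 ≡ 110 (mod 289)
22^68 ≡ 251 (mod 289)
22^136 ≡ 288 (mod 289)
22^272 ≡ 1 (mod 289) ✓
Hence ord(22) = 272.

272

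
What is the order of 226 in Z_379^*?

Since 226 ∈ (Z/379Z)^×, its order divides φ(379) = 379 − 1 = 378 = 2 · 3^3 · 7.
Divisors of 378: 1, 2, 3, 6, 7, 9, 14, 18, 21, 27, 42, 54, 63, 126, 189, 378.
Test each divisor d:
226^1 ≡ 226
226^2 ≡ 290
226^3 ≡ 352
226^6 ≡ 350
226^7 ≡ 268
226^9 ≡ 25
226^14 ≡ 193
226^18 ≡ 246
226^21 ≡ 180
226^27 ≡ 86
226^42 ≡ 185
226^54 ≡ 195
226^63 ≡ 327
226^126 ≡ 51
226^189 ≡ 1
The smallest such exponent is 189, so the order of 226 is 189.

189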